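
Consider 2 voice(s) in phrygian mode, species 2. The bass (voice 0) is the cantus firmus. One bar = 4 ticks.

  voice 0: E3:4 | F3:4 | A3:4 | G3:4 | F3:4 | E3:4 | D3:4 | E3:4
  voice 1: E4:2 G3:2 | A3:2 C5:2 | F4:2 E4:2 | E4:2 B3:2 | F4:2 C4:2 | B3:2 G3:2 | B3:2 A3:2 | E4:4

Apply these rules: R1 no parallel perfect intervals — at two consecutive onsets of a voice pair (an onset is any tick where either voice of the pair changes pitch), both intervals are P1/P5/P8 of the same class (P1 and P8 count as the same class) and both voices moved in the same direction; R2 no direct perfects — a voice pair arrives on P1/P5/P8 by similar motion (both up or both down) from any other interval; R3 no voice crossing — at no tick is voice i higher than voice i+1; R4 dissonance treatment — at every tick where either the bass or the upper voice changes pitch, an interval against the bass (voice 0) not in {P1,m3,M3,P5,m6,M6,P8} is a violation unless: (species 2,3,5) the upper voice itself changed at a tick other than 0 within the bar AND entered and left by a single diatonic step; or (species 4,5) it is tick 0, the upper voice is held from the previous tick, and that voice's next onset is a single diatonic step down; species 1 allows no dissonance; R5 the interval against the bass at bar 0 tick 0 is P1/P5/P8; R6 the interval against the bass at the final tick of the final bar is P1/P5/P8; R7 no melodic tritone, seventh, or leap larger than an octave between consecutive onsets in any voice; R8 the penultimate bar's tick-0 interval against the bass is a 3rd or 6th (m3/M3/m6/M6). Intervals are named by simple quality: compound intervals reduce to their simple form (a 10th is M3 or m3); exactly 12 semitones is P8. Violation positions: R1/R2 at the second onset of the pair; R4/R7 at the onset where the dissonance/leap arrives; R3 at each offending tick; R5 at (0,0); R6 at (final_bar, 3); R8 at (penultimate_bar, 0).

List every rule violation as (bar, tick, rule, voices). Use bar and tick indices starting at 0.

(1, 2, R7, (1,))
(4, 0, R7, (1,))
(5, 0, R1, (0, 1))
(7, 0, R2, (0, 1))

bar 0: v0=E3 v1=E4 downbeat P8
bar 1: v0=F3 v1=A3 downbeat M3
bar 2: v0=A3 v1=F4 downbeat m6
bar 3: v0=G3 v1=E4 downbeat M6
bar 4: v0=F3 v1=F4 downbeat P8
bar 5: v0=E3 v1=B3 downbeat P5
bar 6: v0=D3 v1=B3 downbeat M6
bar 7: v0=E3 v1=E4 downbeat P8
  -> R7 @ bar 1 tick 2 v(1,): A3->C5 leap 15st
  -> R7 @ bar 4 tick 0 v(1,): B3->F4 leap 6st
  -> R1 @ bar 5 tick 0 v(0, 1): F3/C4 P5 -> E3/B3 P5 similar
  -> R2 @ bar 7 tick 0 v(0, 1): D3/A3 P5 -> E3/E4 P8 similar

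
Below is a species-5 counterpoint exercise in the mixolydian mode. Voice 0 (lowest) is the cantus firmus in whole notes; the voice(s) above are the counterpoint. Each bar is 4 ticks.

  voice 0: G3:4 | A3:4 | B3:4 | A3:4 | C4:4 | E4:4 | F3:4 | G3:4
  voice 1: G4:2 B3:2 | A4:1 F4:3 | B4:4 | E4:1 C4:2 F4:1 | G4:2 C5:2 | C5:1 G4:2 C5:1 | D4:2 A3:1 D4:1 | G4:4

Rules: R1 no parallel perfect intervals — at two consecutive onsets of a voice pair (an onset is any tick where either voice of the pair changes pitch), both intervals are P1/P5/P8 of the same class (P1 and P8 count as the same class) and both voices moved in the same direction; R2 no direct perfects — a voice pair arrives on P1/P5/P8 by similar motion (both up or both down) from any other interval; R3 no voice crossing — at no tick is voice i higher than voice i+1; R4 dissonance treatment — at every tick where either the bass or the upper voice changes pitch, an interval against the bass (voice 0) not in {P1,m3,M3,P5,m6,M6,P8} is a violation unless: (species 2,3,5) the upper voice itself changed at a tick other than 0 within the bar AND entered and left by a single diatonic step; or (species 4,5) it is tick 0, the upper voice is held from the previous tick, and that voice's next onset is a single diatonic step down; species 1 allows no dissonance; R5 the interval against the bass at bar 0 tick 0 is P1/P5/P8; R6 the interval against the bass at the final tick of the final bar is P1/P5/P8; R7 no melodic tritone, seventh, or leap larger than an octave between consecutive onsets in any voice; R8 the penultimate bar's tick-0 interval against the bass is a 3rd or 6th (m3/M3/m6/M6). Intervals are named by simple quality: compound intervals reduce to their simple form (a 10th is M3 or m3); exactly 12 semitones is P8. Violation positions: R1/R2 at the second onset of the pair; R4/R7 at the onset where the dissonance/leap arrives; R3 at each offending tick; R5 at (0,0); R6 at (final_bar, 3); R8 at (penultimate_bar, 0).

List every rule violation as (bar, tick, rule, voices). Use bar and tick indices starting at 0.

(1, 0, R2, (0, 1))
(1, 0, R7, (1,))
(2, 0, R2, (0, 1))
(2, 0, R7, (1,))
(3, 0, R2, (0, 1))
(4, 0, R2, (0, 1))
(6, 0, R7, (0,))
(6, 0, R7, (1,))
(7, 0, R2, (0, 1))

bar 0: v0=G3 v1=G4 downbeat P8
bar 1: v0=A3 v1=A4 downbeat P8
bar 2: v0=B3 v1=B4 downbeat P8
bar 3: v0=A3 v1=E4 downbeat P5
bar 4: v0=C4 v1=G4 downbeat P5
bar 5: v0=E4 v1=C5 downbeat m6
bar 6: v0=F3 v1=D4 downbeat M6
bar 7: v0=G3 v1=G4 downbeat P8
  -> R2 @ bar 1 tick 0 v(0, 1): G3/B3 M3 -> A3/A4 P8 similar
  -> R7 @ bar 1 tick 0 v(1,): B3->A4 leap 10st
  -> R2 @ bar 2 tick 0 v(0, 1): A3/F4 m6 -> B3/B4 P8 similar
  -> R7 @ bar 2 tick 0 v(1,): F4->B4 leap 6st
  -> R2 @ bar 3 tick 0 v(0, 1): B3/B4 P8 -> A3/E4 P5 similar
  -> R2 @ bar 4 tick 0 v(0, 1): A3/F4 m6 -> C4/G4 P5 similar
  -> R7 @ bar 6 tick 0 v(0,): E4->F3 leap 11st
  -> R7 @ bar 6 tick 0 v(1,): C5->D4 leap 10st
  -> R2 @ bar 7 tick 0 v(0, 1): F3/D4 M6 -> G3/G4 P8 similar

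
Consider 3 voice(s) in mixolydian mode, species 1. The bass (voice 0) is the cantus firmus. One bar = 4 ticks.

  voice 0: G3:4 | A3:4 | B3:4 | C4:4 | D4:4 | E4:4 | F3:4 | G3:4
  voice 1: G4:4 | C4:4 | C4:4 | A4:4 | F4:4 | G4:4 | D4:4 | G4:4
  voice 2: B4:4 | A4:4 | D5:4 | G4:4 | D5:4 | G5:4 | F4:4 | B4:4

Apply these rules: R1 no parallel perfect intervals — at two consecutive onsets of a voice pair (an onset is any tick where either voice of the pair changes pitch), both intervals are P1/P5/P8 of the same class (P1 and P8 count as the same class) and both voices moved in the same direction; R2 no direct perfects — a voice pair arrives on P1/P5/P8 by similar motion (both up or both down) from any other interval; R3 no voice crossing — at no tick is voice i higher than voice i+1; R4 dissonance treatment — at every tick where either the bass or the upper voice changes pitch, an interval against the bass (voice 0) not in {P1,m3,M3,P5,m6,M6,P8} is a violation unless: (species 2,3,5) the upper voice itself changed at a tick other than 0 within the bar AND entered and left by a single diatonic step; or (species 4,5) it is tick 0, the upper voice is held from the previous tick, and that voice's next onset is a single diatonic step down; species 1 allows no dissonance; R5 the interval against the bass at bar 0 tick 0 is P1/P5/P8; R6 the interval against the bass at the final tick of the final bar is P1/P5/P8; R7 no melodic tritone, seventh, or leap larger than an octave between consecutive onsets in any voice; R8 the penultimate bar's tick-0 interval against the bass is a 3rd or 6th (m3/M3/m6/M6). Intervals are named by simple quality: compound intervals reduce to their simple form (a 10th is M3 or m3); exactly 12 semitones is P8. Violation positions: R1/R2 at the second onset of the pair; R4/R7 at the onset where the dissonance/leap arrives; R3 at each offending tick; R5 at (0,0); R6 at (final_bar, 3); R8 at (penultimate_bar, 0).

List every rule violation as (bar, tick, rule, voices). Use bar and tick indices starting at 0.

bar 0: v0=G3 v1=G4 v2=B4 downbeat M3
bar 1: v0=A3 v1=C4 v2=A4 downbeat P8
bar 2: v0=B3 v1=C4 v2=D5 downbeat m3
bar 3: v0=C4 v1=A4 v2=G4 downbeat P5
bar 4: v0=D4 v1=F4 v2=D5 downbeat P8
bar 5: v0=E4 v1=G4 v2=G5 downbeat m3
bar 6: v0=F3 v1=D4 v2=F4 downbeat P8
bar 7: v0=G3 v1=G4 v2=B4 downbeat M3
  -> R5 @ bar 0 tick 0 v(0, 2): opens on M3
  -> R4 @ bar 2 tick 0 v(0, 1): B3/C4 m2 untreated
  -> R3 @ bar 3 tick 0 v(1, 2): A4 above G4
  -> R3 @ bar 3 tick 1 v(1, 2): A4 above G4
  -> R3 @ bar 3 tick 2 v(1, 2): A4 above G4
  -> R3 @ bar 3 tick 3 v(1, 2): A4 above G4
  -> R2 @ bar 4 tick 0 v(0, 2): C4/G4 P5 -> D4/D5 P8 similar
  -> R2 @ bar 5 tick 0 v(1, 2): F4/D5 M6 -> G4/G5 P8 similar
  -> R2 @ bar 6 tick 0 v(0, 2): E4/G5 m3 -> F3/F4 P8 similar
  -> R7 @ bar 6 tick 0 v(0,): E4->F3 leap 11st
  -> R7 @ bar 6 tick 0 v(2,): G5->F4 leap 14st
  -> R8 @ bar 6 tick 0 v(0, 2): penult P8 not 3rd/6th
  -> R2 @ bar 7 tick 0 v(0, 1): F3/D4 M6 -> G3/G4 P8 similar
  -> R7 @ bar 7 tick 0 v(2,): F4->B4 leap 6st
  -> R6 @ bar 7 tick 3 v(0, 2): closes on M3

(0, 0, R5, (0, 2))
(2, 0, R4, (0, 1))
(3, 0, R3, (1, 2))
(3, 1, R3, (1, 2))
(3, 2, R3, (1, 2))
(3, 3, R3, (1, 2))
(4, 0, R2, (0, 2))
(5, 0, R2, (1, 2))
(6, 0, R2, (0, 2))
(6, 0, R7, (0,))
(6, 0, R7, (2,))
(6, 0, R8, (0, 2))
(7, 0, R2, (0, 1))
(7, 0, R7, (2,))
(7, 3, R6, (0, 2))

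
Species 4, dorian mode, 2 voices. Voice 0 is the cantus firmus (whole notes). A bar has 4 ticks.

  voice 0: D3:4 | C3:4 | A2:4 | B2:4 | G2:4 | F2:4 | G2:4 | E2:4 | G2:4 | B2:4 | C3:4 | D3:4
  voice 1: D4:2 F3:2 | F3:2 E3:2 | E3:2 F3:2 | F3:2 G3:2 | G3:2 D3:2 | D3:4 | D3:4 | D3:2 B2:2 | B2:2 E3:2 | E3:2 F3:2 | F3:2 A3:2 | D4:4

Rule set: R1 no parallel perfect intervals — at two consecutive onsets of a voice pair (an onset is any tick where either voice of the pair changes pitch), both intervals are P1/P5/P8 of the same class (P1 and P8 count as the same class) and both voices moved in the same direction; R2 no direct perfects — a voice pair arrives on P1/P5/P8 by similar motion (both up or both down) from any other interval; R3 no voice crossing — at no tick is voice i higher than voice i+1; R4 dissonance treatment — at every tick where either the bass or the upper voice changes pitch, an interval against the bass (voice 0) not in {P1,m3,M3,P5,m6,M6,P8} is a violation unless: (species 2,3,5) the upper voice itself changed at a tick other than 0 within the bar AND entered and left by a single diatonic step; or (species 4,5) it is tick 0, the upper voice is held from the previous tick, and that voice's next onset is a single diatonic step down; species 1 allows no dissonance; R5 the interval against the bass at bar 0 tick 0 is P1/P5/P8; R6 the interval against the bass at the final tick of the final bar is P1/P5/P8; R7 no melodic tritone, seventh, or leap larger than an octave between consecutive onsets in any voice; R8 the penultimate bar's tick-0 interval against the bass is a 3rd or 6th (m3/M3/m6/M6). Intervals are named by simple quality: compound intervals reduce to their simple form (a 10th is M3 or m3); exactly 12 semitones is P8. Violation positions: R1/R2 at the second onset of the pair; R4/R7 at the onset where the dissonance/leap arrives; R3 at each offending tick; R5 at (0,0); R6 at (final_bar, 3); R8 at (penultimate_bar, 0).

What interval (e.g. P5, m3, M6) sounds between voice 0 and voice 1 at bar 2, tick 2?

m6

voice 0=A2 voice 1=F3 -> m6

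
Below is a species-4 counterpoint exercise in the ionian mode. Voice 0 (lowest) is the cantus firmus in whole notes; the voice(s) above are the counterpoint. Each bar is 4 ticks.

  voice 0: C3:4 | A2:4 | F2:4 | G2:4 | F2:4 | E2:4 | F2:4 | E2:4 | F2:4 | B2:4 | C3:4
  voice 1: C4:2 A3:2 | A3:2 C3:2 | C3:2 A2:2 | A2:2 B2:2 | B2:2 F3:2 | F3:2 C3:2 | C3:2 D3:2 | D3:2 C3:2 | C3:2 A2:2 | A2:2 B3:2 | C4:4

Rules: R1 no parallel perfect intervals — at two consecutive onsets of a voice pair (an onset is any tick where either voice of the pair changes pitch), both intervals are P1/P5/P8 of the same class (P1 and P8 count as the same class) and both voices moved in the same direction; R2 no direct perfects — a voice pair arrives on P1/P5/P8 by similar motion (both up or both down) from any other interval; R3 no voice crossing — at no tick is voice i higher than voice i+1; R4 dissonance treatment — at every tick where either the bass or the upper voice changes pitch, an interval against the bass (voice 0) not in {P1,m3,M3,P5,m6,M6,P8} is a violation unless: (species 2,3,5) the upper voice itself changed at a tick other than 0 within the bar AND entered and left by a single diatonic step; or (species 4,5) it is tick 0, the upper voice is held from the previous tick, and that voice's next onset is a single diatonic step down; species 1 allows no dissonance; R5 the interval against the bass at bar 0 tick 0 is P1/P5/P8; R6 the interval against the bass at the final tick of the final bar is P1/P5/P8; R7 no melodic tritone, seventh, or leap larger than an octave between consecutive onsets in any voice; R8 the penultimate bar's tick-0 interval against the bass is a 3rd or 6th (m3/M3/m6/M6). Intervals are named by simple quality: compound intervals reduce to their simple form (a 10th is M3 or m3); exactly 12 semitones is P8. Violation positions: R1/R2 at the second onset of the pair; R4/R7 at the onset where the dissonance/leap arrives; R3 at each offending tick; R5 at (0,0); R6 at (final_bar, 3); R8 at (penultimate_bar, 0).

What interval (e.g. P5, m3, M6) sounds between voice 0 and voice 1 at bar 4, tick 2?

voice 0=F2 voice 1=F3 -> P8

P8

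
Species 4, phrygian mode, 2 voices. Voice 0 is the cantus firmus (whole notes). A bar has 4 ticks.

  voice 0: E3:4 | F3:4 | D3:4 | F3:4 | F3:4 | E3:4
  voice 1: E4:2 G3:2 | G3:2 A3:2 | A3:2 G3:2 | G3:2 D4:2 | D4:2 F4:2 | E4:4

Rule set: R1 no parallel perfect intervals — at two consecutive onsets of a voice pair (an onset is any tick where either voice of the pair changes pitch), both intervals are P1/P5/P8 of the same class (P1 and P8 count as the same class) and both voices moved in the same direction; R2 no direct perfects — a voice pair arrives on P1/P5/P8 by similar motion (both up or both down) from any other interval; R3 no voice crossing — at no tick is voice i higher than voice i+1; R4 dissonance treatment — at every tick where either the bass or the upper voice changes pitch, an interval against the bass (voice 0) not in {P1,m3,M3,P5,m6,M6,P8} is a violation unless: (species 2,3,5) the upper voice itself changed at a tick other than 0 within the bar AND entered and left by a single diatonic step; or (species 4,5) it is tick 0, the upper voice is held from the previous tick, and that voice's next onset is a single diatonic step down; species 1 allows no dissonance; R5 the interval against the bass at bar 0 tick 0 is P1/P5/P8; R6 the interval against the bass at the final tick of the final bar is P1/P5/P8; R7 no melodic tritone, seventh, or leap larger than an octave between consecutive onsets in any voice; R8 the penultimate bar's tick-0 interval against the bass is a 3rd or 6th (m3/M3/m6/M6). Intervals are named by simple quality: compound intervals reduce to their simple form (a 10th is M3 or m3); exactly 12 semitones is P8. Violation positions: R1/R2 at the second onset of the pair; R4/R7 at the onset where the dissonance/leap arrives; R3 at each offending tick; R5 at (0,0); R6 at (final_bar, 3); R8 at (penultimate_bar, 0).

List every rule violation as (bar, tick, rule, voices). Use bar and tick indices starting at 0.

(1, 0, R4, (0, 1))
(2, 2, R4, (0, 1))
(3, 0, R4, (0, 1))
(5, 0, R1, (0, 1))

bar 0: v0=E3 v1=E4 downbeat P8
bar 1: v0=F3 v1=G3 downbeat M2
bar 2: v0=D3 v1=A3 downbeat P5
bar 3: v0=F3 v1=G3 downbeat M2
bar 4: v0=F3 v1=D4 downbeat M6
bar 5: v0=E3 v1=E4 downbeat P8
  -> R4 @ bar 1 tick 0 v(0, 1): F3/G3 M2 untreated
  -> R4 @ bar 2 tick 2 v(0, 1): D3/G3 P4 untreated
  -> R4 @ bar 3 tick 0 v(0, 1): F3/G3 M2 untreated
  -> R1 @ bar 5 tick 0 v(0, 1): F3/F4 P8 -> E3/E4 P8 similar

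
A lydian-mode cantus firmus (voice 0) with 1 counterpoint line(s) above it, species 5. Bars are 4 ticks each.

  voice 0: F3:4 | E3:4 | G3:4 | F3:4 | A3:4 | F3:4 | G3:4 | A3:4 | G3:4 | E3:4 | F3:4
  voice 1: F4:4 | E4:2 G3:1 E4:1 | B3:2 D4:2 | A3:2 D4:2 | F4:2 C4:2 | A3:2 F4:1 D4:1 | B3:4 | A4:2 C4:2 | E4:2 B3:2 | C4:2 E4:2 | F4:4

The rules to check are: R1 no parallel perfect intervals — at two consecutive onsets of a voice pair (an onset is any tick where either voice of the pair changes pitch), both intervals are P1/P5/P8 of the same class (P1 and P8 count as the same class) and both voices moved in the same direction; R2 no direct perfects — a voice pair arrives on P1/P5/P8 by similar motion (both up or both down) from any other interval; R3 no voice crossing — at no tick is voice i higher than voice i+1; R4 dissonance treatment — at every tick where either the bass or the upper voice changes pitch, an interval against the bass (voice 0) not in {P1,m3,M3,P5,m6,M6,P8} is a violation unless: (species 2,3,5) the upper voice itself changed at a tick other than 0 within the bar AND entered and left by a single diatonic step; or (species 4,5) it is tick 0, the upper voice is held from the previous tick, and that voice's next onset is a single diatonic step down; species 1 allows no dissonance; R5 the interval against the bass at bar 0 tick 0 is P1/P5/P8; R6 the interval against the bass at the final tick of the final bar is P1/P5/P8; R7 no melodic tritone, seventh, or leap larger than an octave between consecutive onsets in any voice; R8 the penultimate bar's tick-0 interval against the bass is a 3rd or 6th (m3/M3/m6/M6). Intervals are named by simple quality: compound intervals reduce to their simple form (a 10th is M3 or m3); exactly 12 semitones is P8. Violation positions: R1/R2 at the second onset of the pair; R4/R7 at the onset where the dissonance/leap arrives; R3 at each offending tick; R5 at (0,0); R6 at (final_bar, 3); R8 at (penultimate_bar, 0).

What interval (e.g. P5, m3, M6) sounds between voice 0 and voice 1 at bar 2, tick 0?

M3

voice 0=G3 voice 1=B3 -> M3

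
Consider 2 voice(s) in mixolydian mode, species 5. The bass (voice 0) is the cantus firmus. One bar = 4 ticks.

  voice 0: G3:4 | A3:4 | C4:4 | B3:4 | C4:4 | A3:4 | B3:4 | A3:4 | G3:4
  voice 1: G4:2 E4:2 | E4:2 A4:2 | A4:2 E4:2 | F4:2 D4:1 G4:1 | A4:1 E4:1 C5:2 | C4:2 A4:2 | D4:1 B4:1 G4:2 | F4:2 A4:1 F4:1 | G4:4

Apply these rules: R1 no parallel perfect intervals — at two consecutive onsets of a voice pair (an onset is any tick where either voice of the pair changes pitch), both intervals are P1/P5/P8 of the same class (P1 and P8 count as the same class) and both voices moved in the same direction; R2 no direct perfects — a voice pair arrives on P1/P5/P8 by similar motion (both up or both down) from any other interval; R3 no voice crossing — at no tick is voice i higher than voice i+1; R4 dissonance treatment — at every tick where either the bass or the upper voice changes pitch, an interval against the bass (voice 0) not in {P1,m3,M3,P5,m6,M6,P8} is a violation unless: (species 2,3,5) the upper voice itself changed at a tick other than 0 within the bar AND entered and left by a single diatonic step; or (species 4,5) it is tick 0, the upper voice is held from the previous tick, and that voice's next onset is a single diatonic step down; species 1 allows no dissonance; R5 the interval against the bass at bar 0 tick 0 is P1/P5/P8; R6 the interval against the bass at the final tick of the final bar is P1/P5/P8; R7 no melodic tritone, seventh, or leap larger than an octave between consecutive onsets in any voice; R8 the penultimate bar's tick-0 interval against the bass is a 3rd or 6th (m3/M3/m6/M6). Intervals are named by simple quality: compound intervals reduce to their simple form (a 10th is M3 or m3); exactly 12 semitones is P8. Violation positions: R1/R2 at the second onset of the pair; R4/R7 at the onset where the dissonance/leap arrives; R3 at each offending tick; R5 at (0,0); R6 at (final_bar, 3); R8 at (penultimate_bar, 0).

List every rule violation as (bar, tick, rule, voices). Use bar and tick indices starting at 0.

(3, 0, R4, (0, 1))

bar 0: v0=G3 v1=G4 downbeat P8
bar 1: v0=A3 v1=E4 downbeat P5
bar 2: v0=C4 v1=A4 downbeat M6
bar 3: v0=B3 v1=F4 downbeat TT
bar 4: v0=C4 v1=A4 downbeat M6
bar 5: v0=A3 v1=C4 downbeat m3
bar 6: v0=B3 v1=D4 downbeat m3
bar 7: v0=A3 v1=F4 downbeat m6
bar 8: v0=G3 v1=G4 downbeat P8
  -> R4 @ bar 3 tick 0 v(0, 1): B3/F4 TT untreated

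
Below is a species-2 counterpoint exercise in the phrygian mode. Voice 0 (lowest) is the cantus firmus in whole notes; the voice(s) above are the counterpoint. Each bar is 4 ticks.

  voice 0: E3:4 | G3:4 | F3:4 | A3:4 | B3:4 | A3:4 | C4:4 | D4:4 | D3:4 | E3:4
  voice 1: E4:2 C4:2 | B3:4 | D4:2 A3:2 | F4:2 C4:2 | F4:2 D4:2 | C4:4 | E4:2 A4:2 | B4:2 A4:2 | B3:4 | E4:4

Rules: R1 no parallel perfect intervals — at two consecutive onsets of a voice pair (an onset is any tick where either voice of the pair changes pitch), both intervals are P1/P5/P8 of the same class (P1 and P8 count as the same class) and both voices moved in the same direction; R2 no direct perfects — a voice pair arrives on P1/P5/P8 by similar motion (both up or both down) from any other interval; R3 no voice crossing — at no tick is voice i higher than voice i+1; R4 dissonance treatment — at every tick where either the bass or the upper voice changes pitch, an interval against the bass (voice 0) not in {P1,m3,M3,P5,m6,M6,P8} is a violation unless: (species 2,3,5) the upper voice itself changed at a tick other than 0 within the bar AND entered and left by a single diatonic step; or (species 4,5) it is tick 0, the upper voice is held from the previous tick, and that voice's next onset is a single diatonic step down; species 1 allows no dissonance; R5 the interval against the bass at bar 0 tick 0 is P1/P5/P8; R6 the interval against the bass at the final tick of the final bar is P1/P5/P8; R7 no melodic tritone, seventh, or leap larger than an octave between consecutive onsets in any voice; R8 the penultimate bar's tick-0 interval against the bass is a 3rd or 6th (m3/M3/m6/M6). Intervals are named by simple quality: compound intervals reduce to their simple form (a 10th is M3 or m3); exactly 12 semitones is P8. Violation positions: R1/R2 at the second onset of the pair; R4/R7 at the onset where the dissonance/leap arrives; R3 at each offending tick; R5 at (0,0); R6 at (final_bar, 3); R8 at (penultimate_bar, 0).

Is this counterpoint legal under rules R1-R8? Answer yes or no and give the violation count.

bar 0: v0=E3 v1=E4 (P8)
bar 1: v0=G3 v1=B3 (M3)
bar 2: v0=F3 v1=D4 (M6)
bar 3: v0=A3 v1=F4 (m6)
bar 4: v0=B3 v1=F4 (TT)
bar 5: v0=A3 v1=C4 (m3)
bar 6: v0=C4 v1=E4 (M3)
bar 7: v0=D4 v1=B4 (M6)
bar 8: v0=D3 v1=B3 (M6)
bar 9: v0=E3 v1=E4 (P8)
  R4 @ bar4.0: B3/F4 TT untreated
  R7 @ bar8.0: A4->B3 leap 10st
  R2 @ bar9.0: D3/B3 M6 -> E3/E4 P8 similar

No (3 violations)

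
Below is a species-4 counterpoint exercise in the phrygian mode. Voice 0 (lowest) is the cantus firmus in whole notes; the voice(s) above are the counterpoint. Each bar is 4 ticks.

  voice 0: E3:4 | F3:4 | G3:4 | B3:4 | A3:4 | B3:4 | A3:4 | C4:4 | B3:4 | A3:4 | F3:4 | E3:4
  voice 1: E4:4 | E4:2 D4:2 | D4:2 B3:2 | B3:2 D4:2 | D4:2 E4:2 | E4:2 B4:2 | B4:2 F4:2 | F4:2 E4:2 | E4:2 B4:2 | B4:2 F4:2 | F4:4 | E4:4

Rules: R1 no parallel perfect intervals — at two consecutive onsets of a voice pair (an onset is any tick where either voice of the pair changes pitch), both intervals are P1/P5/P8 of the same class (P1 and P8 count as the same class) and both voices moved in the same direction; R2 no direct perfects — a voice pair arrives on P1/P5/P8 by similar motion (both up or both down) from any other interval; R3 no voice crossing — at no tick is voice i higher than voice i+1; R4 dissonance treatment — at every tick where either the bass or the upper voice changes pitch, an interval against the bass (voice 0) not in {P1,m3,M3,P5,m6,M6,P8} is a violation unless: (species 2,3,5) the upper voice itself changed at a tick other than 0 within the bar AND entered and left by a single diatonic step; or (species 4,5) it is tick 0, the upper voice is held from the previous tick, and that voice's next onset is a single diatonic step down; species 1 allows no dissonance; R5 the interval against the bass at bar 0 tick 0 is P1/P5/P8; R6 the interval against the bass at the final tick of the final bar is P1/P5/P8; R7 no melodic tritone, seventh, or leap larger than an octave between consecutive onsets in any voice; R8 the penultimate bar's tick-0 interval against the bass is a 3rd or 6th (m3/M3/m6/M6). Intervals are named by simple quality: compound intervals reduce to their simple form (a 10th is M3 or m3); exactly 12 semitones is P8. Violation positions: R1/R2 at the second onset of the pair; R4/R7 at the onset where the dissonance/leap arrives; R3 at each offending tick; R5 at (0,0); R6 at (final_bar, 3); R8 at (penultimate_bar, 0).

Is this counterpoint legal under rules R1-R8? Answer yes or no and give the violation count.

No (9 violations)

bar 0: v0=E3 v1=E4 (P8)
bar 1: v0=F3 v1=E4 (M7)
bar 2: v0=G3 v1=D4 (P5)
bar 3: v0=B3 v1=B3 (P1)
bar 4: v0=A3 v1=D4 (P4)
bar 5: v0=B3 v1=E4 (P4)
bar 6: v0=A3 v1=B4 (M2)
bar 7: v0=C4 v1=F4 (P4)
bar 8: v0=B3 v1=E4 (P4)
bar 9: v0=A3 v1=B4 (M2)
bar 10: v0=F3 v1=F4 (P8)
bar 11: v0=E3 v1=E4 (P8)
  R4 @ bar4.0: A3/D4 P4 untreated
  R4 @ bar5.0: B3/E4 P4 untreated
  R4 @ bar6.0: A3/B4 M2 untreated
  R7 @ bar6.2: B4->F4 leap 6st
  R4 @ bar8.0: B3/E4 P4 untreated
  R4 @ bar9.0: A3/B4 M2 untreated
  R7 @ bar9.2: B4->F4 leap 6st
  R8 @ bar10.0: penult P8 not 3rd/6th
  R1 @ bar11.0: F3/F4 P8 -> E3/E4 P8 similar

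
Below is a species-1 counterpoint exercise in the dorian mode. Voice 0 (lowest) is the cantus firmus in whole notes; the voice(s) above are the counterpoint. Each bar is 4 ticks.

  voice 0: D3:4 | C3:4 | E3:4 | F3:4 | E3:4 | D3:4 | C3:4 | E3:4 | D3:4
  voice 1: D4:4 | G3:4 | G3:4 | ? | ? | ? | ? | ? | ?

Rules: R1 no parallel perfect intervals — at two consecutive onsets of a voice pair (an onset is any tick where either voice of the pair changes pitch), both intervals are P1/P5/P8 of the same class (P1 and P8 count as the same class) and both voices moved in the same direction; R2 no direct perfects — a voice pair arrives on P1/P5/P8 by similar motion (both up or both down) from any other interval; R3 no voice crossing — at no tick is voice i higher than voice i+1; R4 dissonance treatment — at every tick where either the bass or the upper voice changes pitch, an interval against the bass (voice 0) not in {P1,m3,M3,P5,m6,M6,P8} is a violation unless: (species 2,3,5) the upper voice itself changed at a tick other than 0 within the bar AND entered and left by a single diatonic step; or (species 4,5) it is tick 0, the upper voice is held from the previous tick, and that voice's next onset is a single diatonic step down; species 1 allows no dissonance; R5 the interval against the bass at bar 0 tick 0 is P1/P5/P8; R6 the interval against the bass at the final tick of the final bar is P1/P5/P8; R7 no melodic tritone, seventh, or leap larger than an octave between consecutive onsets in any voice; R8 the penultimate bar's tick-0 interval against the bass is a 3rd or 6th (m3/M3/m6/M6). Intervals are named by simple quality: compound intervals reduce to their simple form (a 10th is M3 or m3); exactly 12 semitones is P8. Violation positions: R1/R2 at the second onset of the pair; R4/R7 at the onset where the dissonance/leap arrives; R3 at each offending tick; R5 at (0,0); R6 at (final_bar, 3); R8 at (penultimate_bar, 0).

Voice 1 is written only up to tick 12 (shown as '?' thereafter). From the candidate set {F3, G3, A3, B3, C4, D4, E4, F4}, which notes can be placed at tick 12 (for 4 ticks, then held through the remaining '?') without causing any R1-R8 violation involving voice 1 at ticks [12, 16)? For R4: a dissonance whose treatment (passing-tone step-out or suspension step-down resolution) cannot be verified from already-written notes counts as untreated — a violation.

F3: legal
G3: violates R4
A3: legal
B3: violates R4
C4: violates R2
D4: legal
E4: violates R4
F4: violates R2,R7

{A3, D4, F3}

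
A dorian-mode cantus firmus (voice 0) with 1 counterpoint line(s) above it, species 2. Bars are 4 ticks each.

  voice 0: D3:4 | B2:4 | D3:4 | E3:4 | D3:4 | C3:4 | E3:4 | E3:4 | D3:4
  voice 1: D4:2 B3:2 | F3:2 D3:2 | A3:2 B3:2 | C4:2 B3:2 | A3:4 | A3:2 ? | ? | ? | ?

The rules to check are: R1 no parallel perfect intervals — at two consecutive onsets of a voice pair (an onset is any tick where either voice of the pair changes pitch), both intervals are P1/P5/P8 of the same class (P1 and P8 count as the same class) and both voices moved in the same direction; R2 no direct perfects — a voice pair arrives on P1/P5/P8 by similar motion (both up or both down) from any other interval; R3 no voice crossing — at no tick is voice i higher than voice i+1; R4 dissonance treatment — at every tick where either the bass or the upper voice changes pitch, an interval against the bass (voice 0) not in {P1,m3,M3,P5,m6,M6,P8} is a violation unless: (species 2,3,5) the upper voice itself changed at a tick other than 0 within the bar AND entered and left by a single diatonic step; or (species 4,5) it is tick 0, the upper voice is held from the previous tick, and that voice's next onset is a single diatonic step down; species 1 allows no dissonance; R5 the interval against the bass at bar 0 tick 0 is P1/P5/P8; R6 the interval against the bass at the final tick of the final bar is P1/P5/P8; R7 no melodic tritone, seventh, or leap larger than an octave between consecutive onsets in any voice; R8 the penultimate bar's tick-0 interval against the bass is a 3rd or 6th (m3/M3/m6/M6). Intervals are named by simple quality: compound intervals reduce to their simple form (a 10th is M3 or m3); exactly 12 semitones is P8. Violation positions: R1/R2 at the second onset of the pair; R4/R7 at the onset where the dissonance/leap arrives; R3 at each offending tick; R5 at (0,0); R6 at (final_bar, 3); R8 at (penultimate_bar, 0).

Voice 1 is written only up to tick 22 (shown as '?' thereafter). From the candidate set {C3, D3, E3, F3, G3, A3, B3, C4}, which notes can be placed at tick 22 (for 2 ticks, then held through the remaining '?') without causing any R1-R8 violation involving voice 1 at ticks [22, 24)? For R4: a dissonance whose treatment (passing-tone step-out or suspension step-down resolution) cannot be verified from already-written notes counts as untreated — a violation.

C3: legal
D3: violates R4
E3: legal
F3: violates R4
G3: legal
A3: legal
B3: violates R4
C4: legal

{A3, C3, C4, E3, G3}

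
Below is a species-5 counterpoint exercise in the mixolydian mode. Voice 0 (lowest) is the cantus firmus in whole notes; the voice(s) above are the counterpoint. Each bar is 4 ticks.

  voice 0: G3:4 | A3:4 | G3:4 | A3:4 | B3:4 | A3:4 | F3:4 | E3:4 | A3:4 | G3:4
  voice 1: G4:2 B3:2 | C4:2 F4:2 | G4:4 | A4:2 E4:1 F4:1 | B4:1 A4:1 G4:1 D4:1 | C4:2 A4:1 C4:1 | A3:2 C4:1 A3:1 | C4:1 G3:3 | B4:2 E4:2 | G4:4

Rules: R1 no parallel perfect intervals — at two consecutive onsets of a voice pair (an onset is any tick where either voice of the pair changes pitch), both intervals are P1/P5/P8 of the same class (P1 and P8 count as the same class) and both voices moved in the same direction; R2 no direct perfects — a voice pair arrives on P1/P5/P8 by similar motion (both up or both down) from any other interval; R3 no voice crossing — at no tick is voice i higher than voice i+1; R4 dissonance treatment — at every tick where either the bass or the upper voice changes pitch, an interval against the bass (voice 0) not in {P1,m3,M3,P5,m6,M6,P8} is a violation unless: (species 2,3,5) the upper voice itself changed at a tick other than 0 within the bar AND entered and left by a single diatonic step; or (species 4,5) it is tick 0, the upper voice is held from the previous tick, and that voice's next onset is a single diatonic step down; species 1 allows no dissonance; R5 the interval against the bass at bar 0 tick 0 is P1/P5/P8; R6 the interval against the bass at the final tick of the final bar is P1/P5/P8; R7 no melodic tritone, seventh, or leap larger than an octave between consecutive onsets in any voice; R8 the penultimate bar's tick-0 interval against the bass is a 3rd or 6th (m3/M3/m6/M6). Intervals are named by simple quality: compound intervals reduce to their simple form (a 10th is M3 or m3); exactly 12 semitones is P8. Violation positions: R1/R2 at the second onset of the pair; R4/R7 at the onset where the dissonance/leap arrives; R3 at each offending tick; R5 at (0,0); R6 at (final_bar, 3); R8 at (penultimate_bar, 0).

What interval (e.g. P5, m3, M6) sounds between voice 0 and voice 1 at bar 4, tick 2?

voice 0=B3 voice 1=G4 -> m6

m6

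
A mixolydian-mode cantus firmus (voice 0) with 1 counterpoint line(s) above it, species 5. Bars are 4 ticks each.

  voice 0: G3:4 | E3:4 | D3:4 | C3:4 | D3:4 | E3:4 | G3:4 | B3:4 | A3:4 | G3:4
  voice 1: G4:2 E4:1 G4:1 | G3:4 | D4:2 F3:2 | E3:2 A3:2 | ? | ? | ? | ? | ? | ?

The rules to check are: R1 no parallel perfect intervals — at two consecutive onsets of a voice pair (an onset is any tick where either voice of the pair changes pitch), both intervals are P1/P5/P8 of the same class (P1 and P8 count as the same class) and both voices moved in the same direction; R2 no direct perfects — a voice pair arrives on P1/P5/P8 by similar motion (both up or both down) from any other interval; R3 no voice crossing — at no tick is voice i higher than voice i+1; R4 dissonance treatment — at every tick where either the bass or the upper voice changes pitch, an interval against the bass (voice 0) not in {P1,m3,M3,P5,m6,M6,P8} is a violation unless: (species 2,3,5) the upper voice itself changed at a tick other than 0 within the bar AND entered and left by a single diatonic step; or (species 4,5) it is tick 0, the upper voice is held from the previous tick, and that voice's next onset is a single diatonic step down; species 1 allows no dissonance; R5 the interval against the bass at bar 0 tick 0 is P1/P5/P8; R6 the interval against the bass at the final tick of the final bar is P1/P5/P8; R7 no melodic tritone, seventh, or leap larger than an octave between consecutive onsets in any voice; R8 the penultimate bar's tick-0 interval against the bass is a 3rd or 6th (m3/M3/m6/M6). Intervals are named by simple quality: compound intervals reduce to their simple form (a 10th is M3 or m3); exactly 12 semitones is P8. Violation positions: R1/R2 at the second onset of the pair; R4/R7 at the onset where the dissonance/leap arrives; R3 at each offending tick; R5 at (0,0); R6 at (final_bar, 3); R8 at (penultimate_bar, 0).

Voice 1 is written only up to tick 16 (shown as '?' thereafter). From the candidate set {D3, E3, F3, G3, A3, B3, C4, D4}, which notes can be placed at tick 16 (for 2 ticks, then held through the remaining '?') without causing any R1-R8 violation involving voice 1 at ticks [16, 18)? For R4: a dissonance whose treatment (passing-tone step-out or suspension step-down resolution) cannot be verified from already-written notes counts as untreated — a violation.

D3: legal
E3: violates R4
F3: legal
G3: violates R4
A3: legal
B3: legal
C4: violates R4
D4: violates R2

{A3, B3, D3, F3}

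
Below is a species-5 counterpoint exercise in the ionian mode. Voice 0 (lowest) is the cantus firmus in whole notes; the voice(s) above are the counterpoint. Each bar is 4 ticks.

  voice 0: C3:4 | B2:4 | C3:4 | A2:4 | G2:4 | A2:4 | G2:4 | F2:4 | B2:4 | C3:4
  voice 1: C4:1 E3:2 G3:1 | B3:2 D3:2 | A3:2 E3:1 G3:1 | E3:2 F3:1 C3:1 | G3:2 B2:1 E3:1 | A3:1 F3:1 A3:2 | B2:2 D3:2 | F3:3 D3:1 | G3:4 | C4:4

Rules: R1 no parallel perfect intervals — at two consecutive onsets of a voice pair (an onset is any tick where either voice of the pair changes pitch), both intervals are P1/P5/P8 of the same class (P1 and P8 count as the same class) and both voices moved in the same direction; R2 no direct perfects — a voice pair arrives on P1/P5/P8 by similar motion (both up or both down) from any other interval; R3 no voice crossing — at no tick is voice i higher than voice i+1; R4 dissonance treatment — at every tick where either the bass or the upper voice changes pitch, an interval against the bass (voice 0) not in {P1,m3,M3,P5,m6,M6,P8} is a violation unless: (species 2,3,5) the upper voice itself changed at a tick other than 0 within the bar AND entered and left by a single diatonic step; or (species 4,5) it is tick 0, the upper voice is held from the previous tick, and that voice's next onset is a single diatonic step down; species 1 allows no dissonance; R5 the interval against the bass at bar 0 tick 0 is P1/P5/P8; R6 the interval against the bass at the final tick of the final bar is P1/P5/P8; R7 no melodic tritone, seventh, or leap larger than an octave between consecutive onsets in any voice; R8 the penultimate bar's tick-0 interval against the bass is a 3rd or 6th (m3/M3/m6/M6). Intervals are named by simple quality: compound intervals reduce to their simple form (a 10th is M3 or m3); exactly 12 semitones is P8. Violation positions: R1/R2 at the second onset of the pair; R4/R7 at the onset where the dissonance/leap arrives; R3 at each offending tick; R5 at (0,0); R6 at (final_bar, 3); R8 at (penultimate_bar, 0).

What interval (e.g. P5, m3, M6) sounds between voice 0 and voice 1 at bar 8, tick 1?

m6

voice 0=B2 voice 1=G3 -> m6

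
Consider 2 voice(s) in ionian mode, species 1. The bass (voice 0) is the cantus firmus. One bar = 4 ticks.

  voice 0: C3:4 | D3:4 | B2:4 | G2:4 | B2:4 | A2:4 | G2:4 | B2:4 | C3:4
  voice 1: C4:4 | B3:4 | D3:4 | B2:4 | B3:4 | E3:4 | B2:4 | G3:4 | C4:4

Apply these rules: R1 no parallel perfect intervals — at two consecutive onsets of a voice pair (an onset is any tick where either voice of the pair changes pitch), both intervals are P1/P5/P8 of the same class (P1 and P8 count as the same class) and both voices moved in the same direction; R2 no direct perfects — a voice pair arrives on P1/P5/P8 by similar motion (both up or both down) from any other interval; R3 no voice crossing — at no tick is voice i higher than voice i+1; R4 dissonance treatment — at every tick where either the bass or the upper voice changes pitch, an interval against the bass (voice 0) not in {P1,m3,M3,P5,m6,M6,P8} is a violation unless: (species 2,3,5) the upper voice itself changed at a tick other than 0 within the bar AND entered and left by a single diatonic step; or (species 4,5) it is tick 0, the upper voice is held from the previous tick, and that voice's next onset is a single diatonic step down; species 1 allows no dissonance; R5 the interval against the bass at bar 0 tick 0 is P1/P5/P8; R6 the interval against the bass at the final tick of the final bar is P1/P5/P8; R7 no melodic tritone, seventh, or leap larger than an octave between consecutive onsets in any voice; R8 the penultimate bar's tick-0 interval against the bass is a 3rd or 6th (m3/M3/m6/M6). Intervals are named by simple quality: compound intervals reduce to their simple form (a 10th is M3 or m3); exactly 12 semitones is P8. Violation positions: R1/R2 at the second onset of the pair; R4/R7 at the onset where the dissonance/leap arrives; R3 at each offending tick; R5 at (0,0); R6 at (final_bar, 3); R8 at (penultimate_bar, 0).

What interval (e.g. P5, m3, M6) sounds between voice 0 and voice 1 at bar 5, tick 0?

voice 0=A2 voice 1=E3 -> P5

P5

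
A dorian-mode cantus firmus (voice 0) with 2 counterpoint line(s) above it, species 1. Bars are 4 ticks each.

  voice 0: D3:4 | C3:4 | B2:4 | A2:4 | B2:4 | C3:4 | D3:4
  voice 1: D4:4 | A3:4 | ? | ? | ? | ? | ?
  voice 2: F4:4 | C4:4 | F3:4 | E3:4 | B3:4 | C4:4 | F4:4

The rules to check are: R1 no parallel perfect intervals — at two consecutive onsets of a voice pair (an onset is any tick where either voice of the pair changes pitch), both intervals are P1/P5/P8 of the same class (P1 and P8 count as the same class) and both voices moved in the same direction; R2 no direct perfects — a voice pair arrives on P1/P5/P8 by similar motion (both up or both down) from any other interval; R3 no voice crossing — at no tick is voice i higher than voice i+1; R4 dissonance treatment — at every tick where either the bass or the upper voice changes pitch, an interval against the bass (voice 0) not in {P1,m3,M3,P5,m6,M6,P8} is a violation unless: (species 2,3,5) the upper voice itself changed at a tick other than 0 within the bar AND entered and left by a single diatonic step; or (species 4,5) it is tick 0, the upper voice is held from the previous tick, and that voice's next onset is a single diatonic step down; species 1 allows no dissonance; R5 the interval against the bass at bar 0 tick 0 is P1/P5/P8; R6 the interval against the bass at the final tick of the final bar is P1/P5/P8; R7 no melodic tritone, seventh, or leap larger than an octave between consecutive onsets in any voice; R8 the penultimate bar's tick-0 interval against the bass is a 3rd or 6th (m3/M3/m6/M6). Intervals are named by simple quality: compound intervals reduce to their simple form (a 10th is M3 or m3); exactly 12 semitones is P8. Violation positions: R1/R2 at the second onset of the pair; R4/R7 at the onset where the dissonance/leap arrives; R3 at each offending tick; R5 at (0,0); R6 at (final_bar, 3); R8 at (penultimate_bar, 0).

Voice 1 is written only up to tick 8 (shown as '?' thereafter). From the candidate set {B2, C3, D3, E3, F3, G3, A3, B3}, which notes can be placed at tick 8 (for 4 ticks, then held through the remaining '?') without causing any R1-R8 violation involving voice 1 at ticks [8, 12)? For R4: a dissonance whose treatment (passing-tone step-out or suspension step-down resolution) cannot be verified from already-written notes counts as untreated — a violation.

B2: violates R2,R7
C3: violates R4
D3: legal
E3: violates R4
F3: violates R2,R4
G3: violates R3
A3: violates R3,R4
B3: violates R3

{D3}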